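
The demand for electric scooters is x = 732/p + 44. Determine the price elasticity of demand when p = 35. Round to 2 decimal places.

-0.32

At p = 35, x = 64.9143.
dx/dp = −732/p² = −0.5976.
Point elasticity E = (dx/dp)·(p/x) = -0.5976 × 35/64.9143 ≈ -0.32.
|E| < 1, so demand is inelastic at this price.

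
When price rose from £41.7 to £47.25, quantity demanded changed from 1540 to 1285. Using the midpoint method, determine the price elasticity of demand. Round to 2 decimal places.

-1.45

%ΔQ = (1285 − 1540)/[(1540 + 1285)/2] = -255/1412.5 ≈ -0.1805.
%ΔP = (47.25 − 41.7)/[(41.7 + 47.25)/2] = 5.55/44.475 ≈ 0.1248.
Arc elasticity E = %ΔQ/%ΔP ≈ -0.1805/0.1248 ≈ -1.45.
|E| > 1: demand is elastic over this range.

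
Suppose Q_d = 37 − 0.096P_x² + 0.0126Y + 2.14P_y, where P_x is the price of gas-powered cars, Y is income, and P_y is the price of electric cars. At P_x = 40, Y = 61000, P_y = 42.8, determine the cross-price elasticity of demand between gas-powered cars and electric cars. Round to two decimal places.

0.12

Evaluating quantity at (P_x, Y, P_y) gives Q_d = 37 − 0.096(40)² + 0.0126(61000) + 2.14(42.8) = 37 − 153.6 + 768.6 + 91.592 = 743.592.
∂Q_d/∂P_y = +2.14, so E_xy = 2.14·(42.8/743.592) ≈ 0.12.
E_xy > 0: the goods are substitutes.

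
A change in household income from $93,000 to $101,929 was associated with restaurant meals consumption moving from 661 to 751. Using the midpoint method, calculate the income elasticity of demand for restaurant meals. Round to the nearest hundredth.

%ΔQ = (751 − 661)/[(661+751)/2] = 90/706 ≈ 0.1275.
%ΔY = (101,929 − 93,000)/[(93,000+101,929)/2] = 8929/97464.5 ≈ 0.0916.
E_I = %ΔQ/%ΔY ≈ 1.39.
E_I > 1: normal good (luxury).

1.39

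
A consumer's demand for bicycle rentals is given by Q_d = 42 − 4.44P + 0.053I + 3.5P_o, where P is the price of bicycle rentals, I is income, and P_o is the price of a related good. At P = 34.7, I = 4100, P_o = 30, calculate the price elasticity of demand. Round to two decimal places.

Substituting, Q_d = 42 − 4.44(34.7) + 0.053(4100) + 3.5(30) = 42 − 154.068 + 217.3 + 105 = 210.232.
∂Q_d/∂P = −4.44, so E_p = (−4.44)·(34.7/210.232) ≈ -0.73.
|E_p| < 1: demand is inelastic.

-0.73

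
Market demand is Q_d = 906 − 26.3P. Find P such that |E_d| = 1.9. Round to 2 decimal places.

Set −bP/(a − bP) = −1.9 ⇒ bP = 1.9(a − bP) ⇒ bP(1+1.9) = 1.9·a.
P = 1.9·906/(26.3·2.9) ≈ 22.57.

22.57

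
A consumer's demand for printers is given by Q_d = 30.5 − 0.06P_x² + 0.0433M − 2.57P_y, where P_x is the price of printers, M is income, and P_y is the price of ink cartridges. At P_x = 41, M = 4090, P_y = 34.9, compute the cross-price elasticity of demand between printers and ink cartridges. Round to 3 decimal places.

Evaluating quantity at (P_x, M, P_y) gives Q_d = 30.5 − 0.06(41)² + 0.0433(4090) − 2.57(34.9) = 30.5 − 100.86 + 177.097 − 89.693 = 17.044.
∂Q_d/∂P_y = −2.57, so E_xy = -2.57·(34.9/17.044) ≈ -5.262.
E_xy < 0: the goods are complements.

-5.262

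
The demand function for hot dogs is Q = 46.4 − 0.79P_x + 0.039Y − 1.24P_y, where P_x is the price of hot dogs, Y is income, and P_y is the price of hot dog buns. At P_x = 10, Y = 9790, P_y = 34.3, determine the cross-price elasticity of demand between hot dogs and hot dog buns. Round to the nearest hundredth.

First evaluate Q: 46.4 − 0.79(10) + 0.039(9790) − 1.24(34.3) = 46.4 − 7.9 + 381.81 − 42.532 = 377.778.
∂Q/∂P_y = −1.24, so E_xy = -1.24·(34.3/377.778) ≈ -0.11.
E_xy < 0: the goods are complements.

-0.11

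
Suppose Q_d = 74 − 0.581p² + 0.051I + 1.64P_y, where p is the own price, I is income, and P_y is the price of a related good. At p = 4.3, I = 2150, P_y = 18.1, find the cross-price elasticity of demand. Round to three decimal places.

Substituting, Q_d = 74 − 0.581(4.3)² + 0.051(2150) + 1.64(18.1) = 74 − 10.7427 + 109.65 + 29.684 = 202.5913.
∂Q_d/∂P_y = +1.64, so E_xy = 1.64·(18.1/202.5913) ≈ 0.147.
E_xy > 0: the goods are substitutes.

0.147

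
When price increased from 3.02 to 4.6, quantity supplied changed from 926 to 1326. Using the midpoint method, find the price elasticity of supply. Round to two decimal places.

0.86

%ΔQ = (1326 − 926)/[(926 + 1326)/2] = 400/1126 ≈ 0.3552.
%Δp = (4.6 − 3.02)/[(3.02 + 4.6)/2] = 1.58/3.81 ≈ 0.4147.
Arc elasticity E = %ΔQ/%Δp ≈ 0.3552/0.4147 ≈ 0.86.
|E| < 1: supply is inelastic over this range.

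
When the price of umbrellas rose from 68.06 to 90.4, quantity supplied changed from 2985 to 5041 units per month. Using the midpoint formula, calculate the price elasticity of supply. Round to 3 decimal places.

%ΔQ = (5041 − 2985)/[(2985 + 5041)/2] = 2056/4013 ≈ 0.5123.
%ΔP = (90.4 − 68.06)/[(68.06 + 90.4)/2] = 22.34/79.23 ≈ 0.2820.
Arc elasticity E = %ΔQ/%ΔP ≈ 0.5123/0.2820 ≈ 1.817.
|E| > 1: supply is elastic over this range.

1.817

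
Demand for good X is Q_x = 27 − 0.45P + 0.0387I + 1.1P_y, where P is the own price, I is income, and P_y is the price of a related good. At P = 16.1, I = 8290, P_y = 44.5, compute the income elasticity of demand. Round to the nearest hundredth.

Substituting, Q_x = 27 − 0.45(16.1) + 0.0387(8290) + 1.1(44.5) = 27 − 7.245 + 320.823 + 48.95 = 389.528.
∂Q_x/∂I = +0.0387, so E_I = 0.0387·(8290/389.528) ≈ 0.82.
E_I ∈ (0,1): normal good (necessity).

0.82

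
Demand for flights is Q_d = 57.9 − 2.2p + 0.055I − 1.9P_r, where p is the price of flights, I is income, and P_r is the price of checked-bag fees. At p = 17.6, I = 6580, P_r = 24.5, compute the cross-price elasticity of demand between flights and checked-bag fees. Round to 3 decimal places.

Evaluating quantity at (p, I, P_r) gives Q_d = 57.9 − 2.2(17.6) + 0.055(6580) − 1.9(24.5) = 57.9 − 38.72 + 361.9 − 46.55 = 334.53.
∂Q_d/∂P_r = −1.9, so E_xy = -1.9·(24.5/334.53) ≈ -0.139.
E_xy < 0: the goods are complements.

-0.139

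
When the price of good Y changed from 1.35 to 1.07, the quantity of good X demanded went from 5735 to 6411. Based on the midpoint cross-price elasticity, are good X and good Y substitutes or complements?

complements

%ΔQ_x = (6411 − 5735)/[(5735+6411)/2] = 676/6073 ≈ 0.1113.
%ΔP_y = (1.07 − 1.35)/[(1.35+1.07)/2] ≈ -0.2314.
E_xy = 0.1113/-0.2314 ≈ -0.481.
E_xy < 0, so the goods are complements.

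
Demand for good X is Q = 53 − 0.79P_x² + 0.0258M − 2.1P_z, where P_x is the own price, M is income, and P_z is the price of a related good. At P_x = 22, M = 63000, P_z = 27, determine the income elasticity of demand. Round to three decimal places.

Evaluating quantity at (P_x, M, P_z) gives Q = 53 − 0.79(22)² + 0.0258(63000) − 2.1(27) = 53 − 382.36 + 1625.4 − 56.7 = 1239.34.
∂Q/∂M = +0.0258, so E_I = 0.0258·(63000/1239.34) ≈ 1.312.
E_I > 1: normal good (luxury).

1.312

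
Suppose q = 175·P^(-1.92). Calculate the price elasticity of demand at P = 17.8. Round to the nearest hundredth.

For a Cobb–Douglas (constant-elasticity) form q = A·P^α·…, the elasticity with respect to P equals the exponent α at every point.
Here the exponent on P is -1.92, so the price elasticity of demand is -1.92.

-1.92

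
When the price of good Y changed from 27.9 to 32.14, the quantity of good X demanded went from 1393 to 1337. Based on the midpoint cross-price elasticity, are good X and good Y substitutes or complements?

%ΔQ_x = (1337 − 1393)/[(1393+1337)/2] = -56/1365 ≈ -0.0410.
%ΔP_y = (32.14 − 27.9)/[(27.9+32.14)/2] ≈ 0.1412.
E_xy = -0.0410/0.1412 ≈ -0.290.
E_xy < 0, so the goods are complements.

complements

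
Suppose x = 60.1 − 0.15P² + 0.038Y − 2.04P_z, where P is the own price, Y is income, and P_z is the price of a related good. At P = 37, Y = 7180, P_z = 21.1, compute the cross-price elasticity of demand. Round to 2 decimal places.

Evaluating quantity at (P, Y, P_z) gives x = 60.1 − 0.15(37)² + 0.038(7180) − 2.04(21.1) = 60.1 − 205.35 + 272.84 − 43.044 = 84.546.
∂x/∂P_z = −2.04, so E_xy = -2.04·(21.1/84.546) ≈ -0.51.
E_xy < 0: the goods are complements.

-0.51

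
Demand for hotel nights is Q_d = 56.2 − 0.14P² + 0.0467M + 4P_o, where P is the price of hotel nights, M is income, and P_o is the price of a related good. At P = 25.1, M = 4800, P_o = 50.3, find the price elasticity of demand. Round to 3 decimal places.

First evaluate Q_d: 56.2 − 0.14(25.1)² + 0.0467(4800) + 4(50.3) = 56.2 − 88.2014 + 224.16 + 201.2 = 393.3586.
∂Q_d/∂P = −2·0.14·P = -7.028, so E_p = -7.028·(25.1/393.3586) ≈ -0.448.
|E_p| < 1: demand is inelastic.

-0.448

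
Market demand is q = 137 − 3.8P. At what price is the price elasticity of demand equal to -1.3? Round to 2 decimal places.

Set −bP/(a − bP) = −1.3 ⇒ bP = 1.3(a − bP) ⇒ bP(1+1.3) = 1.3·a.
P = 1.3·137/(3.8·2.3) ≈ 20.38.

20.38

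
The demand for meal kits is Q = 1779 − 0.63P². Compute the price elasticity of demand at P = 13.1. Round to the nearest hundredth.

At P = 13.1, Q = 1670.8857.
dQ/dP = −2·0.63·P = −16.506.
Point elasticity E = (dQ/dP)·(P/Q) = -16.506 × 13.1/1670.8857 ≈ -0.13.
|E| < 1, so demand is inelastic at this price.

-0.13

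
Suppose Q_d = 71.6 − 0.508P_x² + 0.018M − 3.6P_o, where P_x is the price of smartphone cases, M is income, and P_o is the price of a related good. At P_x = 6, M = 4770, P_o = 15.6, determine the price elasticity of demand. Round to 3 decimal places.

-0.441

Q_d = 71.6 − 0.508(6)² + 0.018(4770) − 3.6(15.6) = 71.6 − 18.288 + 85.86 − 56.16 = 83.012.
∂Q_d/∂P_x = −2·0.508·P_x = -6.096, so E_p = -6.096·(6/83.012) ≈ -0.441.
|E_p| < 1: demand is inelastic.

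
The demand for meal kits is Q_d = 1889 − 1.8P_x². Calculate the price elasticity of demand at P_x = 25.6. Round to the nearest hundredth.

At P_x = 25.6, Q_d = 709.352.
dQ_d/dP_x = −2·1.8·P_x = −92.16.
Point elasticity E = (dQ_d/dP_x)·(P_x/Q_d) = -92.16 × 25.6/709.352 ≈ -3.33.
|E| > 1, so demand is elastic at this price.

-3.33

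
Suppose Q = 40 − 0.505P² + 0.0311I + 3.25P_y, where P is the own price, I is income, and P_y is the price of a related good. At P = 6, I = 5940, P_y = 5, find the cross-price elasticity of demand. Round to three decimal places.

0.073

First evaluate Q: 40 − 0.505(6)² + 0.0311(5940) + 3.25(5) = 40 − 18.18 + 184.734 + 16.25 = 222.804.
∂Q/∂P_y = +3.25, so E_xy = 3.25·(5/222.804) ≈ 0.073.
E_xy > 0: the goods are substitutes.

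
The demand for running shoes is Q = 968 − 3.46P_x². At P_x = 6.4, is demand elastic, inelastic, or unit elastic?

inelastic

At P_x = 6.4, Q = 826.2784.
dQ/dP_x = −2·3.46·P_x = −44.288.
Point elasticity E = (dQ/dP_x)·(P_x/Q) = -44.288 × 6.4/826.2784 ≈ -0.343.
|E| ≈ 0.343 < 1, so demand is inelastic.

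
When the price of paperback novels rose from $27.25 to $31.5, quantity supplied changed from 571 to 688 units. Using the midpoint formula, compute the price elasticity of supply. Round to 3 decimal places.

1.285

%Δq = (688 − 571)/[(571 + 688)/2] = 117/629.5 ≈ 0.1859.
%Δp = (31.5 − 27.25)/[(27.25 + 31.5)/2] = 4.25/29.375 ≈ 0.1447.
Arc elasticity E = %Δq/%Δp ≈ 0.1859/0.1447 ≈ 1.285.
|E| > 1: supply is elastic over this range.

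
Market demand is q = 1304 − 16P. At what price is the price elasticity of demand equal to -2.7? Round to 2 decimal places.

Set −bP/(a − bP) = −2.7 ⇒ bP = 2.7(a − bP) ⇒ bP(1+2.7) = 2.7·a.
P = 2.7·1304/(16·3.7) ≈ 59.47.

59.47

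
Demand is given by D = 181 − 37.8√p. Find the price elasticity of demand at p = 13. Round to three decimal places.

At p = 13, D = 44.7102.
dD/dp = −37.8/(2√p) = −37.8/(2·3.6056).
Point elasticity E = (dD/dp)·(p/D) = -5.2419 × 13/44.7102 ≈ -1.524.
|E| > 1, so demand is elastic at this price.

-1.524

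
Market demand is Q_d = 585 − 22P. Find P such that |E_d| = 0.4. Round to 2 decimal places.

Set −bP/(a − bP) = −0.4 ⇒ bP = 0.4(a − bP) ⇒ bP(1+0.4) = 0.4·a.
P = 0.4·585/(22·1.4) ≈ 7.60.

7.60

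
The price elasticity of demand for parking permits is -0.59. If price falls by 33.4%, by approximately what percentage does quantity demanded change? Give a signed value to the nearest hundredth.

19.71

%ΔQ ≈ E × %ΔP = (-0.59) × (-33.4%) ≈ 19.71%.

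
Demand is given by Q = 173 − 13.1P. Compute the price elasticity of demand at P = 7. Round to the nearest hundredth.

-1.13

At P = 7, Q = 81.3.
dQ/dP = −13.1.
Point elasticity E = (dQ/dP)·(P/Q) = -13.1 × 7/81.3 ≈ -1.13.
|E| > 1, so demand is elastic at this price.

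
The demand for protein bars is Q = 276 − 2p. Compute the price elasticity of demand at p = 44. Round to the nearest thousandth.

-0.468

At p = 44, Q = 188.
dQ/dp = −2.
Point elasticity E = (dQ/dp)·(p/Q) = -2 × 44/188 ≈ -0.468.
|E| < 1, so demand is inelastic at this price.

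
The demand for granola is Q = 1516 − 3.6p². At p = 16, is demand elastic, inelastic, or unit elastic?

elastic

At p = 16, Q = 594.4.
dQ/dp = −2·3.6·p = −115.2.
Point elasticity E = (dQ/dp)·(p/Q) = -115.2 × 16/594.4 ≈ -3.101.
|E| ≈ 3.101 > 1, so demand is elastic.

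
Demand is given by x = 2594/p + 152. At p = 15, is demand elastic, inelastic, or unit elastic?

inelastic

At p = 15, x = 324.9333.
dx/dp = −2594/p² = −11.5289.
Point elasticity E = (dx/dp)·(p/x) = -11.5289 × 15/324.9333 ≈ -0.532.
|E| ≈ 0.532 < 1, so demand is inelastic.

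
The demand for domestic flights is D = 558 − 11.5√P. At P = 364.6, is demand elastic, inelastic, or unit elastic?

inelastic

At P = 364.6, D = 338.4132.
dD/dP = −11.5/(2√P) = −11.5/(2·19.0945).
Point elasticity E = (dD/dP)·(P/D) = -0.3011 × 364.6/338.4132 ≈ -0.324.
|E| ≈ 0.324 < 1, so demand is inelastic.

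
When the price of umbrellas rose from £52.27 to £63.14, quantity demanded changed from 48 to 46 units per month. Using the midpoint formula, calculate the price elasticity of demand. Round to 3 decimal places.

-0.226

%Δq = (46 − 48)/[(48 + 46)/2] = -2/47 ≈ -0.0426.
%ΔP = (63.14 − 52.27)/[(52.27 + 63.14)/2] = 10.87/57.705 ≈ 0.1884.
Arc elasticity E = %Δq/%ΔP ≈ -0.0426/0.1884 ≈ -0.226.
|E| < 1: demand is inelastic over this range.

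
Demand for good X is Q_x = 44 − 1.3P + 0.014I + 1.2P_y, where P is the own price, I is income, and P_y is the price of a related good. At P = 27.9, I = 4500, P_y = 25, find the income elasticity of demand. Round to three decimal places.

0.625

Evaluating quantity at (P, I, P_y) gives Q_x = 44 − 1.3(27.9) + 0.014(4500) + 1.2(25) = 44 − 36.27 + 63 + 30 = 100.73.
∂Q_x/∂I = +0.014, so E_I = 0.014·(4500/100.73) ≈ 0.625.
E_I ∈ (0,1): normal good (necessity).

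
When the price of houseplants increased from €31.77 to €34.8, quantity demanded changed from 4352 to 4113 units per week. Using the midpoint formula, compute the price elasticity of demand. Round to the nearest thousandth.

%ΔQ = (4113 − 4352)/[(4352 + 4113)/2] = -239/4232.5 ≈ -0.0565.
%ΔP = (34.8 − 31.77)/[(31.77 + 34.8)/2] = 3.03/33.285 ≈ 0.0910.
Arc elasticity E = %ΔQ/%ΔP ≈ -0.0565/0.0910 ≈ -0.620.
|E| < 1: demand is inelastic over this range.

-0.620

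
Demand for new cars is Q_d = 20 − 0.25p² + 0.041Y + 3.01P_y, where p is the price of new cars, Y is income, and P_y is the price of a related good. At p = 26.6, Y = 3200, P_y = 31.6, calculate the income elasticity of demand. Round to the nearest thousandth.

1.890

At the given point, Q_d = 20 − 0.25(26.6)² + 0.041(3200) + 3.01(31.6) = 20 − 176.89 + 131.2 + 95.116 = 69.426.
∂Q_d/∂Y = +0.041, so E_I = 0.041·(3200/69.426) ≈ 1.890.
E_I > 1: normal good (luxury).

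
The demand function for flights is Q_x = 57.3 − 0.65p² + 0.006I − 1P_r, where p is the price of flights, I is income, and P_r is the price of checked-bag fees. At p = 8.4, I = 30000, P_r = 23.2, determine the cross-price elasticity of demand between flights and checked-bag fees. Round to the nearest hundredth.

At the given point, Q_x = 57.3 − 0.65(8.4)² + 0.006(30000) − 1(23.2) = 57.3 − 45.864 + 180 − 23.2 = 168.236.
∂Q_x/∂P_r = −1, so E_xy = -1·(23.2/168.236) ≈ -0.14.
E_xy < 0: the goods are complements.

-0.14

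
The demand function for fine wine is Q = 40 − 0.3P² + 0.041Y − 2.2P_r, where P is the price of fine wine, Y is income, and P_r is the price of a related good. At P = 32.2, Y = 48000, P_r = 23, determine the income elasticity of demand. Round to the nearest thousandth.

1.195

At the given point, Q = 40 − 0.3(32.2)² + 0.041(48000) − 2.2(23) = 40 − 311.052 + 1968 − 50.6 = 1646.348.
∂Q/∂Y = +0.041, so E_I = 0.041·(48000/1646.348) ≈ 1.195.
E_I > 1: normal good (luxury).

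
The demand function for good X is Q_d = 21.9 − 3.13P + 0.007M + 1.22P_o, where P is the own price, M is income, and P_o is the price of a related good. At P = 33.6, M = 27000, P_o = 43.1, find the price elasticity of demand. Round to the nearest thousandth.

-0.664

Evaluating quantity at (P, M, P_o) gives Q_d = 21.9 − 3.13(33.6) + 0.007(27000) + 1.22(43.1) = 21.9 − 105.168 + 189 + 52.582 = 158.314.
∂Q_d/∂P = −3.13, so E_p = (−3.13)·(33.6/158.314) ≈ -0.664.
|E_p| < 1: demand is inelastic.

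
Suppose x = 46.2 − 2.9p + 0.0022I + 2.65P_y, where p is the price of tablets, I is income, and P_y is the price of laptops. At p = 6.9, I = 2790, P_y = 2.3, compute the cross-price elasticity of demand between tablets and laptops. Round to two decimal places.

At the given point, x = 46.2 − 2.9(6.9) + 0.0022(2790) + 2.65(2.3) = 46.2 − 20.01 + 6.138 + 6.095 = 38.423.
∂x/∂P_y = +2.65, so E_xy = 2.65·(2.3/38.423) ≈ 0.16.
E_xy > 0: the goods are substitutes.

0.16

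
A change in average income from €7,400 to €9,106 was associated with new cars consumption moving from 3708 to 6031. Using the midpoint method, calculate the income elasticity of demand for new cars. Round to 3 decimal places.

2.308

%ΔQ = (6031 − 3708)/[(3708+6031)/2] = 2323/4869.5 ≈ 0.4771.
%ΔM = (9,106 − 7,400)/[(7,400+9,106)/2] = 1706/8253 ≈ 0.2067.
E_I = %ΔQ/%ΔM ≈ 2.308.
E_I > 1: normal good (luxury).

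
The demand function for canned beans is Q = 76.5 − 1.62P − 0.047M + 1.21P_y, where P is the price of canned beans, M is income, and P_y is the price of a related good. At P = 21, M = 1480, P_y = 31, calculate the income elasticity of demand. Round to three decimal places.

-6.669

Substituting, Q = 76.5 − 1.62(21) − 0.047(1480) + 1.21(31) = 76.5 − 34.02 − 69.56 + 37.51 = 10.43.
∂Q/∂M = −0.047, so E_I = -0.047·(1480/10.43) ≈ -6.669.
E_I < 0: inferior good.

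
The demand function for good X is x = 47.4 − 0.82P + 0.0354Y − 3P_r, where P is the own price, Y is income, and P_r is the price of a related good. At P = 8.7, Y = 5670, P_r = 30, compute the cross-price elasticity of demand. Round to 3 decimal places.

Substituting, x = 47.4 − 0.82(8.7) + 0.0354(5670) − 3(30) = 47.4 − 7.134 + 200.718 − 90 = 150.984.
∂x/∂P_r = −3, so E_xy = -3·(30/150.984) ≈ -0.596.
E_xy < 0: the goods are complements.

-0.596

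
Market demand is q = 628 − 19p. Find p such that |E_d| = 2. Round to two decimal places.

22.04

Set −bp/(a − bp) = −2 ⇒ bp = 2(a − bp) ⇒ bp(1+2) = 2·a.
p = 2·628/(19·3) ≈ 22.04.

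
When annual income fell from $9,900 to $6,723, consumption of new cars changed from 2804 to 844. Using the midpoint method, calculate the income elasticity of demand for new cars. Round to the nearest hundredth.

2.81

%ΔQ = (844 − 2804)/[(2804+844)/2] = -1960/1824 ≈ -1.0746.
%ΔI = (6,723 − 9,900)/[(9,900+6,723)/2] = -3177/8311.5 ≈ -0.3822.
E_I = %ΔQ/%ΔI ≈ 2.81.
E_I > 1: normal good (luxury).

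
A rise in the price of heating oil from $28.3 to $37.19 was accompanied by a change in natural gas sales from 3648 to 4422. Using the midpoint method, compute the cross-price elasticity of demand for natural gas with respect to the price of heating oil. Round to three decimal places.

0.707

%ΔQ_x = (4422 − 3648)/[(3648+4422)/2] = 774/4035 ≈ 0.1918.
%ΔP_y = (37.19 − 28.3)/[(28.3+37.19)/2] ≈ 0.2715.
E_xy = 0.1918/0.2715 ≈ 0.707.
E_xy > 0, so natural gas and heating oil are substitutes.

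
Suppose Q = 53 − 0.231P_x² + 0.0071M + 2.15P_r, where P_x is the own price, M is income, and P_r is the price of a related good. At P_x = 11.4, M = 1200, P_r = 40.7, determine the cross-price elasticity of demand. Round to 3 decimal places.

0.735

Substituting, Q = 53 − 0.231(11.4)² + 0.0071(1200) + 2.15(40.7) = 53 − 30.0208 + 8.52 + 87.505 = 119.0042.
∂Q/∂P_r = +2.15, so E_xy = 2.15·(40.7/119.0042) ≈ 0.735.
E_xy > 0: the goods are substitutes.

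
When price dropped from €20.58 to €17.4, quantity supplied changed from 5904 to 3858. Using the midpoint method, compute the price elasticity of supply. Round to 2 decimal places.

2.50

%ΔQ = (3858 − 5904)/[(5904 + 3858)/2] = -2046/4881 ≈ -0.4192.
%Δp = (17.4 − 20.58)/[(20.58 + 17.4)/2] = -3.18/18.99 ≈ -0.1675.
Arc elasticity E = %ΔQ/%Δp ≈ -0.4192/-0.1675 ≈ 2.50.
|E| > 1: supply is elastic over this range.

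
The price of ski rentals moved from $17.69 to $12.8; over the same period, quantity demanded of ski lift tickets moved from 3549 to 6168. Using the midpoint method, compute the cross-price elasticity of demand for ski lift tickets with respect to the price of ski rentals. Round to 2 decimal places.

%ΔQ_x = (6168 − 3549)/[(3549+6168)/2] = 2619/4858.5 ≈ 0.5391.
%ΔP_y = (12.8 − 17.69)/[(17.69+12.8)/2] ≈ -0.3208.
E_xy = 0.5391/-0.3208 ≈ -1.68.
E_xy < 0, so ski lift tickets and ski rentals are complements.

-1.68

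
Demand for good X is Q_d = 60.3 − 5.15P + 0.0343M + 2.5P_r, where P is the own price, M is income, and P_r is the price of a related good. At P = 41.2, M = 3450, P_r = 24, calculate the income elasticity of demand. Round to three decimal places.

4.473

Evaluating quantity at (P, M, P_r) gives Q_d = 60.3 − 5.15(41.2) + 0.0343(3450) + 2.5(24) = 60.3 − 212.18 + 118.335 + 60 = 26.455.
∂Q_d/∂M = +0.0343, so E_I = 0.0343·(3450/26.455) ≈ 4.473.
E_I > 1: normal good (luxury).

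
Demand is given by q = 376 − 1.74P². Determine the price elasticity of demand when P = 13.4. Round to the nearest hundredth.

-9.83

At P = 13.4, q = 63.5656.
dq/dP = −2·1.74·P = −46.632.
Point elasticity E = (dq/dP)·(P/q) = -46.632 × 13.4/63.5656 ≈ -9.83.
|E| > 1, so demand is elastic at this price.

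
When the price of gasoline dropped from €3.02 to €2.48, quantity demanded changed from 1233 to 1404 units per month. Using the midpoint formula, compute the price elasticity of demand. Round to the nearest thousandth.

-0.660

%Δq = (1404 − 1233)/[(1233 + 1404)/2] = 171/1318.5 ≈ 0.1297.
%ΔP = (2.48 − 3.02)/[(3.02 + 2.48)/2] = -0.54/2.75 ≈ -0.1964.
Arc elasticity E = %Δq/%ΔP ≈ 0.1297/-0.1964 ≈ -0.660.
|E| < 1: demand is inelastic over this range.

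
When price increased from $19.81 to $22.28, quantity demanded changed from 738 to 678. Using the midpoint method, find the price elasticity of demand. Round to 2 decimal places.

-0.72

%Δq = (678 − 738)/[(738 + 678)/2] = -60/708 ≈ -0.0847.
%ΔP = (22.28 − 19.81)/[(19.81 + 22.28)/2] = 2.47/21.045 ≈ 0.1174.
Arc elasticity E = %Δq/%ΔP ≈ -0.0847/0.1174 ≈ -0.72.
|E| < 1: demand is inelastic over this range.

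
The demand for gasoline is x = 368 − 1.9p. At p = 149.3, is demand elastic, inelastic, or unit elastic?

elastic

At p = 149.3, x = 84.33.
dx/dp = −1.9.
Point elasticity E = (dx/dp)·(p/x) = -1.9 × 149.3/84.33 ≈ -3.364.
|E| ≈ 3.364 > 1, so demand is elastic.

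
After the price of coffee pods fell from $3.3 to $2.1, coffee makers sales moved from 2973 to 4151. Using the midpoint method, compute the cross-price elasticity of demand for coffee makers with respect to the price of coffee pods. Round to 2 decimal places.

%ΔQ_x = (4151 − 2973)/[(2973+4151)/2] = 1178/3562 ≈ 0.3307.
%ΔP_y = (2.1 − 3.3)/[(3.3+2.1)/2] ≈ -0.4444.
E_xy = 0.3307/-0.4444 ≈ -0.74.
E_xy < 0, so coffee makers and coffee pods are complements.

-0.74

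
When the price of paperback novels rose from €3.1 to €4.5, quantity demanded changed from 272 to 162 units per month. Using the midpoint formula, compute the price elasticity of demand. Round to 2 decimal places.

-1.38

%Δq = (162 − 272)/[(272 + 162)/2] = -110/217 ≈ -0.5069.
%ΔP = (4.5 − 3.1)/[(3.1 + 4.5)/2] = 1.4/3.8 ≈ 0.3684.
Arc elasticity E = %Δq/%ΔP ≈ -0.5069/0.3684 ≈ -1.38.
|E| > 1: demand is elastic over this range.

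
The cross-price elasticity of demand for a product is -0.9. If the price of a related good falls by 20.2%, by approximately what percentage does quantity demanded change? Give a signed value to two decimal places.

%ΔQ ≈ E × %ΔP_y = (-0.9) × (-20.2%) = 18.18%.

18.18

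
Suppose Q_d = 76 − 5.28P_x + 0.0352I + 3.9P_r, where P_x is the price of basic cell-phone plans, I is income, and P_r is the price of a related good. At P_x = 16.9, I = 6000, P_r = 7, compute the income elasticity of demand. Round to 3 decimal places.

0.938

Substituting, Q_d = 76 − 5.28(16.9) + 0.0352(6000) + 3.9(7) = 76 − 89.232 + 211.2 + 27.3 = 225.268.
∂Q_d/∂I = +0.0352, so E_I = 0.0352·(6000/225.268) ≈ 0.938.
E_I ∈ (0,1): normal good (necessity).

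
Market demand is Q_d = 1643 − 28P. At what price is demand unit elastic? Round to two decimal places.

For linear demand Q_d = a − bP, E = −bP/(a − bP). |E| = 1 ⇒ bP = a − bP ⇒ P = a/(2b).
P = 1643/(2·28) ≈ 29.34.

29.34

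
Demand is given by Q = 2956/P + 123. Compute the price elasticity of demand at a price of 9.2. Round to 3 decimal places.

At P = 9.2, Q = 444.3043.
dQ/dP = −2956/P² = −34.9244.
Point elasticity E = (dQ/dP)·(P/Q) = -34.9244 × 9.2/444.3043 ≈ -0.723.
|E| < 1, so demand is inelastic at this price.

-0.723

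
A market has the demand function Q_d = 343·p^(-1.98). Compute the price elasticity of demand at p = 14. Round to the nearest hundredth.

-1.98

For a Cobb–Douglas (constant-elasticity) form Q_d = A·p^α·…, the elasticity with respect to p equals the exponent α at every point.
Here the exponent on p is -1.98, so the price elasticity of demand is -1.98.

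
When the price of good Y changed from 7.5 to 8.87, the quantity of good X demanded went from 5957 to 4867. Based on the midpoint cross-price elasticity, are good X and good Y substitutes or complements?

complements

%ΔQ_x = (4867 − 5957)/[(5957+4867)/2] = -1090/5412 ≈ -0.2014.
%ΔP_y = (8.87 − 7.5)/[(7.5+8.87)/2] ≈ 0.1674.
E_xy = -0.2014/0.1674 ≈ -1.203.
E_xy < 0, so the goods are complements.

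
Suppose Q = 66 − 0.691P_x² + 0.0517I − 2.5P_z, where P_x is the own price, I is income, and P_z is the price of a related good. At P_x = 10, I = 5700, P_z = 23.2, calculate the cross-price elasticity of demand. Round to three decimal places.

First evaluate Q: 66 − 0.691(10)² + 0.0517(5700) − 2.5(23.2) = 66 − 69.1 + 294.69 − 58 = 233.59.
∂Q/∂P_z = −2.5, so E_xy = -2.5·(23.2/233.59) ≈ -0.248.
E_xy < 0: the goods are complements.

-0.248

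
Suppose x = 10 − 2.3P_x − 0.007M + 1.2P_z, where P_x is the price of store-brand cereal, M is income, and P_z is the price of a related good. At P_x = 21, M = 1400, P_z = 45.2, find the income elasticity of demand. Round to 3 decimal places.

-1.596

x = 10 − 2.3(21) − 0.007(1400) + 1.2(45.2) = 10 − 48.3 − 9.8 + 54.24 = 6.14.
∂x/∂M = −0.007, so E_I = -0.007·(1400/6.14) ≈ -1.596.
E_I < 0: inferior good.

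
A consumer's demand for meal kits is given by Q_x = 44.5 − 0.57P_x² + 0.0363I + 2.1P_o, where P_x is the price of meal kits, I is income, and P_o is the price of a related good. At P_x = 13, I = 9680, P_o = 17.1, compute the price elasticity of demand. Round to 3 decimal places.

-0.574

Evaluating quantity at (P_x, I, P_o) gives Q_x = 44.5 − 0.57(13)² + 0.0363(9680) + 2.1(17.1) = 44.5 − 96.33 + 351.384 + 35.91 = 335.464.
∂Q_x/∂P_x = −2·0.57·P_x = -14.82, so E_p = -14.82·(13/335.464) ≈ -0.574.
|E_p| < 1: demand is inelastic.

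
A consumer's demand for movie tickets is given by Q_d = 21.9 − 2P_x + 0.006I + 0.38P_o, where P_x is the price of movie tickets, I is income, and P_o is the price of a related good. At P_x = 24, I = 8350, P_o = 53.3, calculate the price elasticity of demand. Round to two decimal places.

-1.08

Evaluating quantity at (P_x, I, P_o) gives Q_d = 21.9 − 2(24) + 0.006(8350) + 0.38(53.3) = 21.9 − 48 + 50.1 + 20.254 = 44.254.
∂Q_d/∂P_x = −2, so E_p = (−2)·(24/44.254) ≈ -1.08.
|E_p| > 1: demand is elastic.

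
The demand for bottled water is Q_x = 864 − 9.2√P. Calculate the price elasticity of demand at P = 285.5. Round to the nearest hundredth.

At P = 285.5, Q_x = 708.5499.
dQ_x/dP = −9.2/(2√P) = −9.2/(2·16.8967).
Point elasticity E = (dQ_x/dP)·(P/Q_x) = -0.2722 × 285.5/708.5499 ≈ -0.11.
|E| < 1, so demand is inelastic at this price.

-0.11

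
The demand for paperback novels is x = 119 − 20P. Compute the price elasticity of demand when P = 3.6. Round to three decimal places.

-1.532

At P = 3.6, x = 47.
dx/dP = −20.
Point elasticity E = (dx/dP)·(P/x) = -20 × 3.6/47 ≈ -1.532.
|E| > 1, so demand is elastic at this price.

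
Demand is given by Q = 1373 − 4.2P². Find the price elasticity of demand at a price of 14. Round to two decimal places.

-2.99

At P = 14, Q = 549.8.
dQ/dP = −2·4.2·P = −117.6.
Point elasticity E = (dQ/dP)·(P/Q) = -117.6 × 14/549.8 ≈ -2.99.
|E| > 1, so demand is elastic at this price.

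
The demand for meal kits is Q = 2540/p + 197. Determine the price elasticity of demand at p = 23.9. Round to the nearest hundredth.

-0.35

At p = 23.9, Q = 303.2762.
dQ/dp = −2540/p² = −4.4467.
Point elasticity E = (dQ/dp)·(p/Q) = -4.4467 × 23.9/303.2762 ≈ -0.35.
|E| < 1, so demand is inelastic at this price.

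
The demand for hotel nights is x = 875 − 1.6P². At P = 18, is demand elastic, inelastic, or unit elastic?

elastic

At P = 18, x = 356.6.
dx/dP = −2·1.6·P = −57.6.
Point elasticity E = (dx/dP)·(P/x) = -57.6 × 18/356.6 ≈ -2.907.
|E| ≈ 2.907 > 1, so demand is elastic.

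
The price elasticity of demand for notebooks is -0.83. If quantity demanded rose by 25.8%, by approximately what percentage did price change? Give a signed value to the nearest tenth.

%ΔQ ≈ E × %ΔP ⇒ %ΔP = %ΔQ / E = (25.8%)/(-0.83) ≈ -31.1%.

-31.1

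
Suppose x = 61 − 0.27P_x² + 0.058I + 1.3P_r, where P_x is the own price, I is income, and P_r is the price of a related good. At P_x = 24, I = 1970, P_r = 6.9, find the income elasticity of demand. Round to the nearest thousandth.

Evaluating quantity at (P_x, I, P_r) gives x = 61 − 0.27(24)² + 0.058(1970) + 1.3(6.9) = 61 − 155.52 + 114.26 + 8.97 = 28.71.
∂x/∂I = +0.058, so E_I = 0.058·(1970/28.71) ≈ 3.980.
E_I > 1: normal good (luxury).

3.980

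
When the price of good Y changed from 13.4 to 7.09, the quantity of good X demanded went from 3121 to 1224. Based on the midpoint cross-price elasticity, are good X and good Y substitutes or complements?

substitutes

%ΔQ_x = (1224 − 3121)/[(3121+1224)/2] = -1897/2172.5 ≈ -0.8732.
%ΔP_y = (7.09 − 13.4)/[(13.4+7.09)/2] ≈ -0.6159.
E_xy = -0.8732/-0.6159 ≈ 1.418.
E_xy > 0, so the goods are substitutes.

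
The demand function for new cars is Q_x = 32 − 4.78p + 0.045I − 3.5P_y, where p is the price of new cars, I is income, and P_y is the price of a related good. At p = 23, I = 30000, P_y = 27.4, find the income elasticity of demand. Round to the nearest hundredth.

Q_x = 32 − 4.78(23) + 0.045(30000) − 3.5(27.4) = 32 − 109.94 + 1350 − 95.9 = 1176.16.
∂Q_x/∂I = +0.045, so E_I = 0.045·(30000/1176.16) ≈ 1.15.
E_I > 1: normal good (luxury).

1.15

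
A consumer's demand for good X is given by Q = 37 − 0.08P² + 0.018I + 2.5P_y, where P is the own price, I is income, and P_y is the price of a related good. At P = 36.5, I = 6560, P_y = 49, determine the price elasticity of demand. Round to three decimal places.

At the given point, Q = 37 − 0.08(36.5)² + 0.018(6560) + 2.5(49) = 37 − 106.58 + 118.08 + 122.5 = 171.
∂Q/∂P = −2·0.08·P = -5.84, so E_p = -5.84·(36.5/171) ≈ -1.247.
|E_p| > 1: demand is elastic.

-1.247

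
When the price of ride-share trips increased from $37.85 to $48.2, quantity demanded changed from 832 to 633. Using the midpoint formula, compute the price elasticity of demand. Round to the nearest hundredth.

-1.13

%ΔQ = (633 − 832)/[(832 + 633)/2] = -199/732.5 ≈ -0.2717.
%Δp = (48.2 − 37.85)/[(37.85 + 48.2)/2] = 10.35/43.025 ≈ 0.2406.
Arc elasticity E = %ΔQ/%Δp ≈ -0.2717/0.2406 ≈ -1.13.
|E| > 1: demand is elastic over this range.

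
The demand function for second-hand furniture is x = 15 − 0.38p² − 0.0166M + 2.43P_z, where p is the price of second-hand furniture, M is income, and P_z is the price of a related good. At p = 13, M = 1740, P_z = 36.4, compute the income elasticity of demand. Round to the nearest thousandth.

-2.791

Evaluating quantity at (p, M, P_z) gives x = 15 − 0.38(13)² − 0.0166(1740) + 2.43(36.4) = 15 − 64.22 − 28.884 + 88.452 = 10.348.
∂x/∂M = −0.0166, so E_I = -0.0166·(1740/10.348) ≈ -2.791.
E_I < 0: inferior good.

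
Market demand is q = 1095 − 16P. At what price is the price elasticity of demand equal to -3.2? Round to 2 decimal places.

52.14

Set −bP/(a − bP) = −3.2 ⇒ bP = 3.2(a − bP) ⇒ bP(1+3.2) = 3.2·a.
P = 3.2·1095/(16·4.2) ≈ 52.14.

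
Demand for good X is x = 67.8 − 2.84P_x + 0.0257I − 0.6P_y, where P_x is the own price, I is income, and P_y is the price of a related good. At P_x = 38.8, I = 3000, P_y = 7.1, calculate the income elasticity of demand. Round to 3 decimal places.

2.532

At the given point, x = 67.8 − 2.84(38.8) + 0.0257(3000) − 0.6(7.1) = 67.8 − 110.192 + 77.1 − 4.26 = 30.448.
∂x/∂I = +0.0257, so E_I = 0.0257·(3000/30.448) ≈ 2.532.
E_I > 1: normal good (luxury).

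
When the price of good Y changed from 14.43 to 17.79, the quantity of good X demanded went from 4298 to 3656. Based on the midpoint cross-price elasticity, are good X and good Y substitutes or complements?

%ΔQ_x = (3656 − 4298)/[(4298+3656)/2] = -642/3977 ≈ -0.1614.
%ΔP_y = (17.79 − 14.43)/[(14.43+17.79)/2] ≈ 0.2086.
E_xy = -0.1614/0.2086 ≈ -0.774.
E_xy < 0, so the goods are complements.

complements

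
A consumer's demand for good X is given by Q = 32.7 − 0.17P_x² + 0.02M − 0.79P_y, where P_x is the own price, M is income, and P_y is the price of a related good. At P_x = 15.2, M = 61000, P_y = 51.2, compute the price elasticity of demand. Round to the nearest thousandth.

At the given point, Q = 32.7 − 0.17(15.2)² + 0.02(61000) − 0.79(51.2) = 32.7 − 39.2768 + 1220 − 40.448 = 1172.9752.
∂Q/∂P_x = −2·0.17·P_x = -5.168, so E_p = -5.168·(15.2/1172.9752) ≈ -0.067.
|E_p| < 1: demand is inelastic.

-0.067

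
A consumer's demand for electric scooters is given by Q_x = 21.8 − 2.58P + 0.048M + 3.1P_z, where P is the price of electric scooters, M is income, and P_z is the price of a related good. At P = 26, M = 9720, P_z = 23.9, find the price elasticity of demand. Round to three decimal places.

-0.135

At the given point, Q_x = 21.8 − 2.58(26) + 0.048(9720) + 3.1(23.9) = 21.8 − 67.08 + 466.56 + 74.09 = 495.37.
∂Q_x/∂P = −2.58, so E_p = (−2.58)·(26/495.37) ≈ -0.135.
|E_p| < 1: demand is inelastic.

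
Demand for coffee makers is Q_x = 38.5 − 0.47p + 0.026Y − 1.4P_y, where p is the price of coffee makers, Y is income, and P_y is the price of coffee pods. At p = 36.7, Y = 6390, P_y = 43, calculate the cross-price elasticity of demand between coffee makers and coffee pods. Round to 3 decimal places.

First evaluate Q_x: 38.5 − 0.47(36.7) + 0.026(6390) − 1.4(43) = 38.5 − 17.249 + 166.14 − 60.2 = 127.191.
∂Q_x/∂P_y = −1.4, so E_xy = -1.4·(43/127.191) ≈ -0.473.
E_xy < 0: the goods are complements.

-0.473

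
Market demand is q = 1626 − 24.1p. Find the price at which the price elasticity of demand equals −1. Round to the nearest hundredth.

33.73

For linear demand q = a − bp, E = −bp/(a − bp). |E| = 1 ⇒ bp = a − bp ⇒ p = a/(2b).
p = 1626/(2·24.1) ≈ 33.73.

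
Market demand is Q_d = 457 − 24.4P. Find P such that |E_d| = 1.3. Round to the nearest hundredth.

Set −bP/(a − bP) = −1.3 ⇒ bP = 1.3(a − bP) ⇒ bP(1+1.3) = 1.3·a.
P = 1.3·457/(24.4·2.3) ≈ 10.59.

10.59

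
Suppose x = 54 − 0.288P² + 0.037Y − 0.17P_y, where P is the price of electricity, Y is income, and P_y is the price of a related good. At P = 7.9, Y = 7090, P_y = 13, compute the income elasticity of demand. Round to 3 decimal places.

0.886

At the given point, x = 54 − 0.288(7.9)² + 0.037(7090) − 0.17(13) = 54 − 17.9741 + 262.33 − 2.21 = 296.1459.
∂x/∂Y = +0.037, so E_I = 0.037·(7090/296.1459) ≈ 0.886.
E_I ∈ (0,1): normal good (necessity).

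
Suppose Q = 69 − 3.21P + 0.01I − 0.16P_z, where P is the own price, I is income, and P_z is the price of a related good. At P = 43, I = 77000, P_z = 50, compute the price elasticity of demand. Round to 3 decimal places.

-0.199

Evaluating quantity at (P, I, P_z) gives Q = 69 − 3.21(43) + 0.01(77000) − 0.16(50) = 69 − 138.03 + 770 − 8 = 692.97.
∂Q/∂P = −3.21, so E_p = (−3.21)·(43/692.97) ≈ -0.199.
|E_p| < 1: demand is inelastic.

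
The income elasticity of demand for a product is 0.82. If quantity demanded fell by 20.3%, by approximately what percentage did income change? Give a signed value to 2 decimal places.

%ΔQ ≈ E × %ΔI ⇒ %ΔI = %ΔQ / E = (-20.3%)/(0.82) ≈ -24.76%.

-24.76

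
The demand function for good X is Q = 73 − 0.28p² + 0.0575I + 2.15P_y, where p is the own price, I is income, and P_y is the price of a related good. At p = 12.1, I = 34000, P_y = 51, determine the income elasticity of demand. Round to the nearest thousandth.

0.932

Evaluating quantity at (p, I, P_y) gives Q = 73 − 0.28(12.1)² + 0.0575(34000) + 2.15(51) = 73 − 40.9948 + 1955 + 109.65 = 2096.6552.
∂Q/∂I = +0.0575, so E_I = 0.0575·(34000/2096.6552) ≈ 0.932.
E_I ∈ (0,1): normal good (necessity).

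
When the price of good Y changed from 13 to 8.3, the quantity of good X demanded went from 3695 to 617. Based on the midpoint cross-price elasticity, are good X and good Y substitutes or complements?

substitutes

%ΔQ_x = (617 − 3695)/[(3695+617)/2] = -3078/2156 ≈ -1.4276.
%ΔP_y = (8.3 − 13)/[(13+8.3)/2] ≈ -0.4413.
E_xy = -1.4276/-0.4413 ≈ 3.235.
E_xy > 0, so the goods are substitutes.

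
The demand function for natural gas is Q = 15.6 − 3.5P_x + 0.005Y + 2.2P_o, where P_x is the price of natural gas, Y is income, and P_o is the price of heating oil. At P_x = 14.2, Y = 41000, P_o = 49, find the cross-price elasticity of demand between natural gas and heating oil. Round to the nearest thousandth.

0.387

At the given point, Q = 15.6 − 3.5(14.2) + 0.005(41000) + 2.2(49) = 15.6 − 49.7 + 205 + 107.8 = 278.7.
∂Q/∂P_o = +2.2, so E_xy = 2.2·(49/278.7) ≈ 0.387.
E_xy > 0: the goods are substitutes.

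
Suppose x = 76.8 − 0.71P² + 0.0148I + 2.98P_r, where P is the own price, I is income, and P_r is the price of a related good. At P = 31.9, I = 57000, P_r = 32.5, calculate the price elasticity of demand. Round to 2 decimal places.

Evaluating quantity at (P, I, P_r) gives x = 76.8 − 0.71(31.9)² + 0.0148(57000) + 2.98(32.5) = 76.8 − 722.5031 + 843.6 + 96.85 = 294.7469.
∂x/∂P = −2·0.71·P = -45.298, so E_p = -45.298·(31.9/294.7469) ≈ -4.90.
|E_p| > 1: demand is elastic.

-4.90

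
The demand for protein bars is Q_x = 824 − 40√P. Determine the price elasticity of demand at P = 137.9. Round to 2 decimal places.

At P = 137.9, Q_x = 354.2767.
dQ_x/dP = −40/(2√P) = −40/(2·11.7431).
Point elasticity E = (dQ_x/dP)·(P/Q_x) = -1.7031 × 137.9/354.2767 ≈ -0.66.
|E| < 1, so demand is inelastic at this price.

-0.66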